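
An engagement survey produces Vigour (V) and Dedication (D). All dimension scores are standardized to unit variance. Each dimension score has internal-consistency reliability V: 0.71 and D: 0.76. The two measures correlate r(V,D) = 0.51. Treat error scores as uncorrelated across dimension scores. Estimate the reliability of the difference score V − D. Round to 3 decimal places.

Var(V−D) = 1 + 1 − 2·0.51 = 2 − 1.02 = 0.98.
Under uncorrelated errors the observed covariances equal the true-score covariances, so only the own-variance terms attenuate.
True-score variance = [0.71 + 0.76] − 1.02 = 1.47 − 1.02 = 0.45.
Reliability = 0.45 / 0.98 = 0.459.

0.459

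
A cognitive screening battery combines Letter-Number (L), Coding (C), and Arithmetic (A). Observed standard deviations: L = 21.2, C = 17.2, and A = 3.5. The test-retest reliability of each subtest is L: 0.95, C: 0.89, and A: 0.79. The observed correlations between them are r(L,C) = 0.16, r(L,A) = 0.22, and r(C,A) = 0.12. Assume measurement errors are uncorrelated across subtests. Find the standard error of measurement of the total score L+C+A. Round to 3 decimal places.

7.589

Var(total) = 757.53 + 163.781 = 921.311.
True-score variance = 699.943 + 163.781 = 863.724, so reliability = 0.9375.
Error variance = 921.311 − 863.724 = 57.5869; SEM = √57.5869 = 7.589.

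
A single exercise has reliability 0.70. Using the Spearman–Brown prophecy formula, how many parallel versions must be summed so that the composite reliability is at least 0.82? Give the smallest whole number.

2

k ≥ ρ*(1−ρ₁)/(ρ₁(1−ρ*)) = 0.82·0.30 / (0.70·0.18) = 1.952.
Smallest integer k = 2.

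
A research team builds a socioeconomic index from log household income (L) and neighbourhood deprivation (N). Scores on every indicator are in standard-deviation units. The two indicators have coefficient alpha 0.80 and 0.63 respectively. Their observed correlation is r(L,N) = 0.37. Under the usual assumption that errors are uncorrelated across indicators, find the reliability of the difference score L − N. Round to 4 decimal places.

0.5476

Var(L−N) = 1 + 1 − 2·0.37 = 2 − 0.74 = 1.26.
Under uncorrelated errors the observed covariances equal the true-score covariances, so only the own-variance terms attenuate.
True-score variance = [0.80 + 0.63] − 0.74 = 1.43 − 0.74 = 0.69.
Reliability = 0.69 / 1.26 = 0.5476.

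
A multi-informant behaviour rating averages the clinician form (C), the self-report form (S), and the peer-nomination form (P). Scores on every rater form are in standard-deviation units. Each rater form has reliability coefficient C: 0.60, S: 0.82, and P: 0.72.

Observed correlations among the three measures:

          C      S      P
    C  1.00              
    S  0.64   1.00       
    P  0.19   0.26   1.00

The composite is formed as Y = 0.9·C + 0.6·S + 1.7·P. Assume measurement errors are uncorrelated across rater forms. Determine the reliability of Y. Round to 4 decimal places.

Var(Y) = 0.9² + 0.6² + 1.7² + 2·[0.54·0.64 + 1.53·0.19 + 1.02·0.26] = 4.06 + 1.803 = 5.863.
Under uncorrelated errors the observed covariances equal the true-score covariances, so only the own-variance terms attenuate.
True-score variance = [0.9²·0.60 + 0.6²·0.82 + 1.7²·0.72] + 1.803 = 2.862 + 1.803 = 4.665.
Reliability = 4.665 / 5.863 = 0.7957.

0.7957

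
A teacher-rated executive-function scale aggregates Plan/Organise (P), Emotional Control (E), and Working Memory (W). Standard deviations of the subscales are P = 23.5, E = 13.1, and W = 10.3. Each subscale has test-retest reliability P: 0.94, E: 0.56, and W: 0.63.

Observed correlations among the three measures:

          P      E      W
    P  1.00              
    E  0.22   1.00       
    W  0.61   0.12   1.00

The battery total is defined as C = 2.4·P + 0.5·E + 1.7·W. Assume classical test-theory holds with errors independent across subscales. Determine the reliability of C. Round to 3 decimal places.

Var(C) = 2.4²·23.5² + 0.5²·13.1² + 1.7²·10.3² + 2·[1.2·23.5·13.1·0.22 + 4.08·23.5·10.3·0.61 + 0.85·13.1·10.3·0.12] = 3530.46 + 1394.9 = 4925.36.
Because errors are independent across components, Cov(Tᵢ,Tⱼ) = Cov(Xᵢ,Xⱼ); the off-diagonal part of the true-score variance is the same as above.
True-score variance = [2.4²·23.5²·0.94 + 0.5²·13.1²·0.56 + 1.7²·10.3²·0.63] + 1394.9 = 3207.29 + 1394.9 = 4602.18.
Reliability = 4602.18 / 4925.36 = 0.934.

0.934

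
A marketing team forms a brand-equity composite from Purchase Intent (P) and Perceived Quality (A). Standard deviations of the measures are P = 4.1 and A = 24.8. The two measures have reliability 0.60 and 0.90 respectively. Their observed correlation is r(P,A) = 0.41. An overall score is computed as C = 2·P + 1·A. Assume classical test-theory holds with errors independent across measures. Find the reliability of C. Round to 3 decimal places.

0.896

Var(C) = 2²·4.1² + 24.8² + 2·[2·4.1·24.8·0.41] = 682.28 + 166.755 = 849.035.
With uncorrelated errors the cross-covariances are all true-score covariance, so they carry over unchanged; only the diagonal terms shrink to ρᵢσᵢ².
True-score variance = [2²·4.1²·0.60 + 24.8²·0.90] + 166.755 = 593.88 + 166.755 = 760.635.
Reliability = 760.635 / 849.035 = 0.896.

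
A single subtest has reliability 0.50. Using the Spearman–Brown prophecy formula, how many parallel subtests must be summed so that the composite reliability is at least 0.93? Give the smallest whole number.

14

k ≥ ρ*(1−ρ₁)/(ρ₁(1−ρ*)) = 0.93·0.50 / (0.50·0.07) = 13.286.
Smallest integer k = 14.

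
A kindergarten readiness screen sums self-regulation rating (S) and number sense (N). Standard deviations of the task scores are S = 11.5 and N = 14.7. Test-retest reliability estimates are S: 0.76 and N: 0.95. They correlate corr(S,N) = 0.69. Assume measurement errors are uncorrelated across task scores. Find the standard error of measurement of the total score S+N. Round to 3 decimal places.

Var(total) = 348.34 + 233.289 = 581.629.
True-score variance = 305.795 + 233.289 = 539.084, so reliability = 0.9269.
Error variance = 581.629 − 539.084 = 42.5445; SEM = √42.5445 = 6.523.

6.523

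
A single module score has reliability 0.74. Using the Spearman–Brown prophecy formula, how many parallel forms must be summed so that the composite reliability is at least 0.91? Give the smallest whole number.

4

k ≥ ρ*(1−ρ₁)/(ρ₁(1−ρ*)) = 0.91·0.26 / (0.74·0.09) = 3.553.
Smallest integer k = 4.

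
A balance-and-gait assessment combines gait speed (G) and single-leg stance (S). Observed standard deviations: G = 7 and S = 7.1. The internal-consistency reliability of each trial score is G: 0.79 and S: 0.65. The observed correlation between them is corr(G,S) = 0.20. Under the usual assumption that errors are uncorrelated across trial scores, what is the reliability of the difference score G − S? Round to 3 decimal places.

Var(G−S) = 7² + 7.1² − 2·7·7.1·0.20 = 99.41 − 19.88 = 79.53.
With uncorrelated errors the cross-covariances are all true-score covariance, so they carry over unchanged; only the diagonal terms shrink to ρᵢσᵢ².
True-score variance = [7²·0.79 + 7.1²·0.65] − 19.88 = 71.4765 − 19.88 = 51.5965.
Reliability = 51.5965 / 79.53 = 0.649.

0.649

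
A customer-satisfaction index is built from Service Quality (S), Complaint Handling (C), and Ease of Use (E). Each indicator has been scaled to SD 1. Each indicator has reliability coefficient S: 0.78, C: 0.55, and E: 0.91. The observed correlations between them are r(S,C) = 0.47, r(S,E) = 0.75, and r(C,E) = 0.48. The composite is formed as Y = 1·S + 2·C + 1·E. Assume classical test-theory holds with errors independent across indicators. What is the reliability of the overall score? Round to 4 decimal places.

0.8133

Var(Y) = 1 + 2² + 1 + 2·[2·0.47 + 0.75 + 2·0.48] = 6 + 5.3 = 11.3.
Because errors are independent across components, Cov(Tᵢ,Tⱼ) = Cov(Xᵢ,Xⱼ); the off-diagonal part of the true-score variance is the same as above.
True-score variance = [0.78 + 2²·0.55 + 0.91] + 5.3 = 3.89 + 5.3 = 9.19.
Reliability = 9.19 / 11.3 = 0.8133.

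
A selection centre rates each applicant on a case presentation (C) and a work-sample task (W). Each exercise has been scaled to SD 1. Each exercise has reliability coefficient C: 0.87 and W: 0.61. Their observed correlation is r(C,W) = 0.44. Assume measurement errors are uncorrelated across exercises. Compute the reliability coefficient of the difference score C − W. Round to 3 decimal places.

Var(C−W) = 1 + 1 − 2·0.44 = 2 − 0.88 = 1.12.
Under uncorrelated errors the observed covariances equal the true-score covariances, so only the own-variance terms attenuate.
True-score variance = [0.87 + 0.61] − 0.88 = 1.48 − 0.88 = 0.6.
Reliability = 0.6 / 1.12 = 0.536.

0.536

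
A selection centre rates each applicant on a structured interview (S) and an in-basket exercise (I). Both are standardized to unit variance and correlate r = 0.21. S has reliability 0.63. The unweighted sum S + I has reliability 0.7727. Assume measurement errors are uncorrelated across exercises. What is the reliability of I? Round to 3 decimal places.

0.820

Var(S+I) = 2 + 2·0.21 = 2.420.
True-score variance = ρ_S + ρ_I + 2·0.21, so 0.7727 = (0.63 + ρ_I + 0.42) / 2.420.
ρ_I = 0.7727·2.420 − 0.63 − 0.42 = 0.820.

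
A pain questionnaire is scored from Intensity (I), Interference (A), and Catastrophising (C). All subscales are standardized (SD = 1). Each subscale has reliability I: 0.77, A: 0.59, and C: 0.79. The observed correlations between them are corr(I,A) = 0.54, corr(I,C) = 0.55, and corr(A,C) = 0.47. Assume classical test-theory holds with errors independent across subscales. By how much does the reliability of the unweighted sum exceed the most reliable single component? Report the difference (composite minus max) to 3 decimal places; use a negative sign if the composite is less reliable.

Var(sum) = 3 + 3.12 = 6.12; true-score variance = 2.15 + 3.12 = 5.27; composite reliability = 0.8611.
Max component reliability = 0.7900.
Difference = 0.8611 − 0.7900 = 0.071.

0.071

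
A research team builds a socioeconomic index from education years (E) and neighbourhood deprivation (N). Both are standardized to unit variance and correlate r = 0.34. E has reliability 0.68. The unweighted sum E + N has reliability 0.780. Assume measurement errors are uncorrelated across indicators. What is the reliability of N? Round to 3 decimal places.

Var(E+N) = 2 + 2·0.34 = 2.680.
True-score variance = ρ_E + ρ_N + 2·0.34, so 0.780 = (0.68 + ρ_N + 0.68) / 2.680.
ρ_N = 0.780·2.680 − 0.68 − 0.68 = 0.730.

0.730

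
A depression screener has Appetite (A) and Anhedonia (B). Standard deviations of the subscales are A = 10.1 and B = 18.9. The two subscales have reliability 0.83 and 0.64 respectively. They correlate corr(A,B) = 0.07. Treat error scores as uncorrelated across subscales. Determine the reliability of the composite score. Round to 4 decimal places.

0.6997

Var(A+B) = 10.1² + 18.9² + 2·[10.1·18.9·0.07] = 459.22 + 26.7246 = 485.945.
With uncorrelated errors the cross-covariances are all true-score covariance, so they carry over unchanged; only the diagonal terms shrink to ρᵢσᵢ².
True-score variance = [10.1²·0.83 + 18.9²·0.64] + 26.7246 = 313.283 + 26.7246 = 340.007.
Reliability = 340.007 / 485.945 = 0.6997.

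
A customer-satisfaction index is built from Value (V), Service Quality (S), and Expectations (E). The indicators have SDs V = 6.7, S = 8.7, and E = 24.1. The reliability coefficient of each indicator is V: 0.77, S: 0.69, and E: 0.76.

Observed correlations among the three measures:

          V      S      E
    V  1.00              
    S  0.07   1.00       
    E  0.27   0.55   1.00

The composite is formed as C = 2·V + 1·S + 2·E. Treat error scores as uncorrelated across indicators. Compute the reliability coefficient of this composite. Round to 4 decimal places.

Var(C) = 2²·6.7² + 8.7² + 2²·24.1² + 2·[2·6.7·8.7·0.07 + 4·6.7·24.1·0.27 + 2·8.7·24.1·0.55] = 2578.49 + 826.37 = 3404.86.
Because errors are independent across components, Cov(Tᵢ,Tⱼ) = Cov(Xᵢ,Xⱼ); the off-diagonal part of the true-score variance is the same as above.
True-score variance = [2²·6.7²·0.77 + 8.7²·0.69 + 2²·24.1²·0.76] + 826.37 = 1956.15 + 826.37 = 2782.52.
Reliability = 2782.52 / 3404.86 = 0.8172.

0.8172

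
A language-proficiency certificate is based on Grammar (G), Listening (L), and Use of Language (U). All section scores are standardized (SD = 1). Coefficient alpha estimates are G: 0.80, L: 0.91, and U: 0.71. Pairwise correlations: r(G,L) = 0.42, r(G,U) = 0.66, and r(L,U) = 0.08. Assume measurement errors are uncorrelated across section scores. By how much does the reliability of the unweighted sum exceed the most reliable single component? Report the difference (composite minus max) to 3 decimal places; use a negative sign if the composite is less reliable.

Var(sum) = 3 + 2.32 = 5.32; true-score variance = 2.42 + 2.32 = 4.74; composite reliability = 0.8910.
Max component reliability = 0.9100.
Difference = 0.8910 − 0.9100 = -0.019.

-0.019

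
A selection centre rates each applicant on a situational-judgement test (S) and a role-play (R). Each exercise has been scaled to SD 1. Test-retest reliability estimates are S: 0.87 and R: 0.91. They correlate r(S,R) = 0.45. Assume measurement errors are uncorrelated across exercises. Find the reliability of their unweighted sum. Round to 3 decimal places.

0.924

Var(S+R) = 2 + 2·[0.45] = 2 + 0.9 = 2.9.
Because errors are independent across components, Cov(Tᵢ,Tⱼ) = Cov(Xᵢ,Xⱼ); the off-diagonal part of the true-score variance is the same as above.
True-score variance = [0.87 + 0.91] + 0.9 = 1.78 + 0.9 = 2.68.
Reliability = 2.68 / 2.9 = 0.924.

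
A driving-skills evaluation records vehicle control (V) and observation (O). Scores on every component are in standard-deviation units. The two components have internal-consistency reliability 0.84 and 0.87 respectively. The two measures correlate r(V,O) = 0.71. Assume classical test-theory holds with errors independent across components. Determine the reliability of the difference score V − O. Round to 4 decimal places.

0.5000

Var(V−O) = 1 + 1 − 2·0.71 = 2 − 1.42 = 0.58.
With uncorrelated errors the cross-covariances are all true-score covariance, so they carry over unchanged; only the diagonal terms shrink to ρᵢσᵢ².
True-score variance = [0.84 + 0.87] − 1.42 = 1.71 − 1.42 = 0.29.
Reliability = 0.29 / 0.58 = 0.5000.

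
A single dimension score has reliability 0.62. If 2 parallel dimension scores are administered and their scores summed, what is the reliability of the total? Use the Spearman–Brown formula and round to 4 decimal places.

0.7654

ρ_k = kρ / (1 + (k−1)ρ) = 2·0.62 / (1 + 1·0.62) = 1.240 / 1.620 = 0.7654.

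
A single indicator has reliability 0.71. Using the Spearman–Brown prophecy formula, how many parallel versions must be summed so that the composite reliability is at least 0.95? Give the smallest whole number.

k ≥ ρ*(1−ρ₁)/(ρ₁(1−ρ*)) = 0.95·0.29 / (0.71·0.05) = 7.761.
Smallest integer k = 8.

8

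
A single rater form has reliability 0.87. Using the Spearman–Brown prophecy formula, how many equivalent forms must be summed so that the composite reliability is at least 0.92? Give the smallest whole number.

2

k ≥ ρ*(1−ρ₁)/(ρ₁(1−ρ*)) = 0.92·0.13 / (0.87·0.08) = 1.718.
Smallest integer k = 2.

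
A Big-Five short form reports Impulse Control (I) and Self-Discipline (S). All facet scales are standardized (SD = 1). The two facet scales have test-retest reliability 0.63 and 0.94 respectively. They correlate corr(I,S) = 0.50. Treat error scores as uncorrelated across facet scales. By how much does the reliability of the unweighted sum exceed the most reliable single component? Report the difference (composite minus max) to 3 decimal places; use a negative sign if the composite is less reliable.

Var(sum) = 2 + 1 = 3; true-score variance = 1.57 + 1 = 2.57; composite reliability = 0.8567.
Max component reliability = 0.9400.
Difference = 0.8567 − 0.9400 = -0.083.

-0.083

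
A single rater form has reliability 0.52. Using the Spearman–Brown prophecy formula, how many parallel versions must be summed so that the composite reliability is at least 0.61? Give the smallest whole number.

k ≥ ρ*(1−ρ₁)/(ρ₁(1−ρ*)) = 0.61·0.48 / (0.52·0.39) = 1.444.
Smallest integer k = 2.

2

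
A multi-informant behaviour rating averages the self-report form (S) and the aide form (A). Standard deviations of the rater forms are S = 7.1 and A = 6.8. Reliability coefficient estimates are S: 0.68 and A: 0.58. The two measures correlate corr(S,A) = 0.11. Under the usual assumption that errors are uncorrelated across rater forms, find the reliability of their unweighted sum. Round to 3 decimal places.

0.669

Var(S+A) = 7.1² + 6.8² + 2·[7.1·6.8·0.11] = 96.65 + 10.6216 = 107.272.
Under uncorrelated errors the observed covariances equal the true-score covariances, so only the own-variance terms attenuate.
True-score variance = [7.1²·0.68 + 6.8²·0.58] + 10.6216 = 61.098 + 10.6216 = 71.7196.
Reliability = 71.7196 / 107.272 = 0.669.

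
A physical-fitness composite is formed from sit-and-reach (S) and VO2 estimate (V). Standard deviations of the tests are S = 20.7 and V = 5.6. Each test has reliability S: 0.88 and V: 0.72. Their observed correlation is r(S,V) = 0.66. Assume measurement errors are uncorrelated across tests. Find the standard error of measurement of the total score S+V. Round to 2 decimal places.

7.76

Var(total) = 459.85 + 153.014 = 612.864.
True-score variance = 399.65 + 153.014 = 552.665, so reliability = 0.9018.
Error variance = 612.864 − 552.665 = 60.1996; SEM = √60.1996 = 7.76.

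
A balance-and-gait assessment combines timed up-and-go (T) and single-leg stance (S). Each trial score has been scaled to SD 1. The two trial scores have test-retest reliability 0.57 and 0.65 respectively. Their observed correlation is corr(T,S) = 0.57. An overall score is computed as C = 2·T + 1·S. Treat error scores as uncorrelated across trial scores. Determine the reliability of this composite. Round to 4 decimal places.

Var(C) = 2² + 1 + 2·[2·0.57] = 5 + 2.28 = 7.28.
Under uncorrelated errors the observed covariances equal the true-score covariances, so only the own-variance terms attenuate.
True-score variance = [2²·0.57 + 0.65] + 2.28 = 2.93 + 2.28 = 5.21.
Reliability = 5.21 / 7.28 = 0.7157.

0.7157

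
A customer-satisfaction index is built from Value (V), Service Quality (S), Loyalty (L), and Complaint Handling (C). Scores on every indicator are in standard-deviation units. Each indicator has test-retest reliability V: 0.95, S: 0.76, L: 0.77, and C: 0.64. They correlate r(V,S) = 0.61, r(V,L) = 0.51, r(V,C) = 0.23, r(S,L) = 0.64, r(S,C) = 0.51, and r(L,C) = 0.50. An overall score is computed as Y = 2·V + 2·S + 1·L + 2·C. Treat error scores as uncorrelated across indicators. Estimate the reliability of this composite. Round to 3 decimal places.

0.907

Var(Y) = 2² + 2² + 1 + 2² + 2·[4·0.61 + 2·0.51 + 4·0.23 + 2·0.64 + 4·0.51 + 2·0.50] = 13 + 17.4 = 30.4.
Under uncorrelated errors the observed covariances equal the true-score covariances, so only the own-variance terms attenuate.
True-score variance = [2²·0.95 + 2²·0.76 + 0.77 + 2²·0.64] + 17.4 = 10.17 + 17.4 = 27.57.
Reliability = 27.57 / 30.4 = 0.907.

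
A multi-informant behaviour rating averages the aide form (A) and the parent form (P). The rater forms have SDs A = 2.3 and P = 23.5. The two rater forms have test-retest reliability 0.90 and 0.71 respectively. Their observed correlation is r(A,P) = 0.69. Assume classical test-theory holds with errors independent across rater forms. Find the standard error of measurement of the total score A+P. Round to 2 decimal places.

Var(total) = 557.54 + 74.589 = 632.129.
True-score variance = 396.858 + 74.589 = 471.447, so reliability = 0.7458.
Error variance = 632.129 − 471.447 = 160.681; SEM = √160.681 = 12.68.

12.68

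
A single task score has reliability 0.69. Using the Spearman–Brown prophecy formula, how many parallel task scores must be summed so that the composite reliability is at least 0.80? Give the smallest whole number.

k ≥ ρ*(1−ρ₁)/(ρ₁(1−ρ*)) = 0.80·0.31 / (0.69·0.20) = 1.797.
Smallest integer k = 2.

2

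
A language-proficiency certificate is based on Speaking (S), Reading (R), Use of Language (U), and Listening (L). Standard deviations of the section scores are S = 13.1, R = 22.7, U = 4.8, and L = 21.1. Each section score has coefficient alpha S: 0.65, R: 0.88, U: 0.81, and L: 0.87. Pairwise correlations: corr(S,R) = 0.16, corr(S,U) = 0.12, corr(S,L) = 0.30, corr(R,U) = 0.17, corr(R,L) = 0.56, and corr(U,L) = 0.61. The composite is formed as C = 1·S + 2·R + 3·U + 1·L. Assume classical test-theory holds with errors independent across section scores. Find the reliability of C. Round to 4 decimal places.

0.9183

Var(C) = 13.1² + 2²·22.7² + 3²·4.8² + 21.1² + 2·[2·13.1·22.7·0.16 + 3·13.1·4.8·0.12 + 13.1·21.1·0.30 + 6·22.7·4.8·0.17 + 2·22.7·21.1·0.56 + 3·4.8·21.1·0.61] = 2885.34 + 2067.29 = 4952.63.
Because errors are independent across components, Cov(Tᵢ,Tⱼ) = Cov(Xᵢ,Xⱼ); the off-diagonal part of the true-score variance is the same as above.
True-score variance = [13.1²·0.65 + 2²·22.7²·0.88 + 3²·4.8²·0.81 + 21.1²·0.87] + 2067.29 = 2480.66 + 2067.29 = 4547.95.
Reliability = 4547.95 / 4952.63 = 0.9183.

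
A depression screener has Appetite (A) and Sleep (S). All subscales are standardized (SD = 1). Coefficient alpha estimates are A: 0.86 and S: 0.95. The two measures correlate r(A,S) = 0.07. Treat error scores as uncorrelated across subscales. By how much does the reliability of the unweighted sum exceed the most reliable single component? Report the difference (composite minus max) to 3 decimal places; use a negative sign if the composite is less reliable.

Var(sum) = 2 + 0.14 = 2.14; true-score variance = 1.81 + 0.14 = 1.95; composite reliability = 0.9112.
Max component reliability = 0.9500.
Difference = 0.9112 − 0.9500 = -0.039.

-0.039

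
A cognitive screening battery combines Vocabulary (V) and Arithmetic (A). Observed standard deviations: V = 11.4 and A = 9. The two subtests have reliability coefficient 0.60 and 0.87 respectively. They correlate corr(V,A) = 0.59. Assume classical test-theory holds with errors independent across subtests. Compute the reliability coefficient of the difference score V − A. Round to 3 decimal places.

Var(V−A) = 11.4² + 9² − 2·11.4·9·0.59 = 210.96 − 121.068 = 89.892.
Because errors are independent across components, Cov(Tᵢ,Tⱼ) = Cov(Xᵢ,Xⱼ); the off-diagonal part of the true-score variance is the same as above.
True-score variance = [11.4²·0.60 + 9²·0.87] − 121.068 = 148.446 − 121.068 = 27.378.
Reliability = 27.378 / 89.892 = 0.305.

0.305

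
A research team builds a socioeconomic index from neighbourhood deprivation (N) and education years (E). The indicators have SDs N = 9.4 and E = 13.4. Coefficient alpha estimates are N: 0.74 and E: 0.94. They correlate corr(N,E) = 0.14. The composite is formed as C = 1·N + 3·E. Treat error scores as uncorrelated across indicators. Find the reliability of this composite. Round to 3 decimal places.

Var(C) = 9.4² + 3²·13.4² + 2·[3·9.4·13.4·0.14] = 1704.4 + 105.806 = 1810.21.
Because errors are independent across components, Cov(Tᵢ,Tⱼ) = Cov(Xᵢ,Xⱼ); the off-diagonal part of the true-score variance is the same as above.
True-score variance = [9.4²·0.74 + 3²·13.4²·0.94] + 105.806 = 1584.46 + 105.806 = 1690.27.
Reliability = 1690.27 / 1810.21 = 0.934.

0.934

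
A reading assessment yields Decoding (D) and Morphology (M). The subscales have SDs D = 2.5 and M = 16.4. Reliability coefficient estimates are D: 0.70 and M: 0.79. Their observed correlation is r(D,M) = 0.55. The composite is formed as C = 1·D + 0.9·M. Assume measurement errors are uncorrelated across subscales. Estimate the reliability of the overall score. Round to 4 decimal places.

Var(C) = 2.5² + 0.9²·16.4² + 2·[0.9·2.5·16.4·0.55] = 224.108 + 40.59 = 264.698.
Because errors are independent across components, Cov(Tᵢ,Tⱼ) = Cov(Xᵢ,Xⱼ); the off-diagonal part of the true-score variance is the same as above.
True-score variance = [2.5²·0.70 + 0.9²·16.4²·0.79] + 40.59 = 176.483 + 40.59 = 217.073.
Reliability = 217.073 / 264.698 = 0.8201.

0.8201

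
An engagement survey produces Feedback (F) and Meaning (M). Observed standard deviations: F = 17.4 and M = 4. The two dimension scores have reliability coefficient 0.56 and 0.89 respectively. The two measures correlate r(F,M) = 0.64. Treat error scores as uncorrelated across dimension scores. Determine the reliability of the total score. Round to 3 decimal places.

Var(F+M) = 17.4² + 4² + 2·[17.4·4·0.64] = 318.76 + 89.088 = 407.848.
With uncorrelated errors the cross-covariances are all true-score covariance, so they carry over unchanged; only the diagonal terms shrink to ρᵢσᵢ².
True-score variance = [17.4²·0.56 + 4²·0.89] + 89.088 = 183.786 + 89.088 = 272.874.
Reliability = 272.874 / 407.848 = 0.669.

0.669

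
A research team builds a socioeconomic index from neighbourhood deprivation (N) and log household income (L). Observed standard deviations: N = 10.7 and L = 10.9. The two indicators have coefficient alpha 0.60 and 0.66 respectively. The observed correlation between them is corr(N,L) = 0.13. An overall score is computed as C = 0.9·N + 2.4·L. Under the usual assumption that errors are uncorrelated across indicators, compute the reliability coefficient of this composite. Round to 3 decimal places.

0.680

Var(C) = 0.9²·10.7² + 2.4²·10.9² + 2·[2.16·10.7·10.9·0.13] = 777.082 + 65.4994 = 842.582.
With uncorrelated errors the cross-covariances are all true-score covariance, so they carry over unchanged; only the diagonal terms shrink to ρᵢσᵢ².
True-score variance = [0.9²·10.7²·0.60 + 2.4²·10.9²·0.66] + 65.4994 = 507.31 + 65.4994 = 572.81.
Reliability = 572.81 / 842.582 = 0.680.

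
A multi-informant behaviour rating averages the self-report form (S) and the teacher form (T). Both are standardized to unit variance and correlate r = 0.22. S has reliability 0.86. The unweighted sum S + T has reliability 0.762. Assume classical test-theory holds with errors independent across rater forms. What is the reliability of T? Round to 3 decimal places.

Var(S+T) = 2 + 2·0.22 = 2.440.
True-score variance = ρ_S + ρ_T + 2·0.22, so 0.762 = (0.86 + ρ_T + 0.44) / 2.440.
ρ_T = 0.762·2.440 − 0.86 − 0.44 = 0.559.

0.559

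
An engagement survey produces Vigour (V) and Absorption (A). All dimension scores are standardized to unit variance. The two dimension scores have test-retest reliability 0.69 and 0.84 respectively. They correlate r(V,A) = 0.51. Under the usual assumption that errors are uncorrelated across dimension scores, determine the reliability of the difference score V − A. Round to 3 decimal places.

0.520

Var(V−A) = 1 + 1 − 2·0.51 = 2 − 1.02 = 0.98.
Because errors are independent across components, Cov(Tᵢ,Tⱼ) = Cov(Xᵢ,Xⱼ); the off-diagonal part of the true-score variance is the same as above.
True-score variance = [0.69 + 0.84] − 1.02 = 1.53 − 1.02 = 0.51.
Reliability = 0.51 / 0.98 = 0.520.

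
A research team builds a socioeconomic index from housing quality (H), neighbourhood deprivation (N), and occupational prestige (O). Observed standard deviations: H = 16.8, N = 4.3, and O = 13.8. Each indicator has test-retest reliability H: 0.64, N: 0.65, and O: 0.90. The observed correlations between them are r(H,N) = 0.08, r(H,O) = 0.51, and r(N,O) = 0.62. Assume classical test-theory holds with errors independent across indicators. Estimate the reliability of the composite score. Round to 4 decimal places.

0.8436

Var(H+N+O) = 16.8² + 4.3² + 13.8² + 2·[16.8·4.3·0.08 + 16.8·13.8·0.51 + 4.3·13.8·0.62] = 491.17 + 321.617 = 812.787.
Because errors are independent across components, Cov(Tᵢ,Tⱼ) = Cov(Xᵢ,Xⱼ); the off-diagonal part of the true-score variance is the same as above.
True-score variance = [16.8²·0.64 + 4.3²·0.65 + 13.8²·0.90] + 321.617 = 364.048 + 321.617 = 685.665.
Reliability = 685.665 / 812.787 = 0.8436.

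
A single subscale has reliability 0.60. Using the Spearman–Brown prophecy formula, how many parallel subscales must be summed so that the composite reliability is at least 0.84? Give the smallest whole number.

k ≥ ρ*(1−ρ₁)/(ρ₁(1−ρ*)) = 0.84·0.40 / (0.60·0.16) = 3.500.
Smallest integer k = 4.

4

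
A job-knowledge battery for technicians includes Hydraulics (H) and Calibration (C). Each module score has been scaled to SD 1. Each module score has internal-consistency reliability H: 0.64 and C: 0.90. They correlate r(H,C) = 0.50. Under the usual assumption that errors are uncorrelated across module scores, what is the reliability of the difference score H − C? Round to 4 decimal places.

Var(H−C) = 1 + 1 − 2·0.50 = 2 − 1 = 1.
With uncorrelated errors the cross-covariances are all true-score covariance, so they carry over unchanged; only the diagonal terms shrink to ρᵢσᵢ².
True-score variance = [0.64 + 0.90] − 1 = 1.54 − 1 = 0.54.
Reliability = 0.54 / 1 = 0.5400.

0.5400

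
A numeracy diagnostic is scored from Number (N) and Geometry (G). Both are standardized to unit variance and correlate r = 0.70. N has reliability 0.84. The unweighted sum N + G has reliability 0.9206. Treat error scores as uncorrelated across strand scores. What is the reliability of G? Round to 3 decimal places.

0.890

Var(N+G) = 2 + 2·0.70 = 3.400.
True-score variance = ρ_N + ρ_G + 2·0.70, so 0.9206 = (0.84 + ρ_G + 1.40) / 3.400.
ρ_G = 0.9206·3.400 − 0.84 − 1.40 = 0.890.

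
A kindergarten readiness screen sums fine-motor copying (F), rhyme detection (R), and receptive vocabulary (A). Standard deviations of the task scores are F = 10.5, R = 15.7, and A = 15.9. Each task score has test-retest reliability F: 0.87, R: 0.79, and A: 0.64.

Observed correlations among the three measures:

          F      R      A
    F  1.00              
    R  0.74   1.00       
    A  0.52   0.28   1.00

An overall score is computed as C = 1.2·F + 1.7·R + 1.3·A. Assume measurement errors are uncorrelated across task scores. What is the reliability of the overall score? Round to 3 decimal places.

Var(C) = 1.2²·10.5² + 1.7²·15.7² + 1.3²·15.9² + 2·[2.04·10.5·15.7·0.74 + 1.56·10.5·15.9·0.52 + 2.21·15.7·15.9·0.28] = 1298.36 + 1077.52 = 2375.88.
Under uncorrelated errors the observed covariances equal the true-score covariances, so only the own-variance terms attenuate.
True-score variance = [1.2²·10.5²·0.87 + 1.7²·15.7²·0.79 + 1.3²·15.9²·0.64] + 1077.52 = 974.322 + 1077.52 = 2051.84.
Reliability = 2051.84 / 2375.88 = 0.864.

0.864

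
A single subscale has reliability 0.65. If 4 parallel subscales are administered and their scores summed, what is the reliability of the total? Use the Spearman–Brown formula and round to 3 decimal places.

0.881

ρ_k = kρ / (1 + (k−1)ρ) = 4·0.65 / (1 + 3·0.65) = 2.600 / 2.950 = 0.881.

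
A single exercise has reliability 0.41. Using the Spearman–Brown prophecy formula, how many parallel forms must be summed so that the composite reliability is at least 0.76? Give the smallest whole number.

k ≥ ρ*(1−ρ₁)/(ρ₁(1−ρ*)) = 0.76·0.59 / (0.41·0.24) = 4.557.
Smallest integer k = 5.

5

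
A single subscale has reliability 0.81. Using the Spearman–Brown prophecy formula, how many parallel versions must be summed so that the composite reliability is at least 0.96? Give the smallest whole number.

k ≥ ρ*(1−ρ₁)/(ρ₁(1−ρ*)) = 0.96·0.19 / (0.81·0.04) = 5.630.
Smallest integer k = 6.

6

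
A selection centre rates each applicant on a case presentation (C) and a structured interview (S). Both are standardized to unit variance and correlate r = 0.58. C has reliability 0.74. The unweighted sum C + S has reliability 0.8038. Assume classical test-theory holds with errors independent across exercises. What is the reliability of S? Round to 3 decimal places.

0.640

Var(C+S) = 2 + 2·0.58 = 3.160.
True-score variance = ρ_C + ρ_S + 2·0.58, so 0.8038 = (0.74 + ρ_S + 1.16) / 3.160.
ρ_S = 0.8038·3.160 − 0.74 − 1.16 = 0.640.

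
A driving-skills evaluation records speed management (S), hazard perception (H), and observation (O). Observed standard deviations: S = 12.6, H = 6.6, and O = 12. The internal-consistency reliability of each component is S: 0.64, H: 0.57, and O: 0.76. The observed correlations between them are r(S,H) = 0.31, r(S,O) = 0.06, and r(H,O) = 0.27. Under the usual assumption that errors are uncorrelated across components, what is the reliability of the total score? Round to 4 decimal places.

0.7593

Var(S+H+O) = 12.6² + 6.6² + 12² + 2·[12.6·6.6·0.31 + 12.6·12·0.06 + 6.6·12·0.27] = 346.32 + 112.471 = 458.791.
Because errors are independent across components, Cov(Tᵢ,Tⱼ) = Cov(Xᵢ,Xⱼ); the off-diagonal part of the true-score variance is the same as above.
True-score variance = [12.6²·0.64 + 6.6²·0.57 + 12²·0.76] + 112.471 = 235.876 + 112.471 = 348.347.
Reliability = 348.347 / 458.791 = 0.7593.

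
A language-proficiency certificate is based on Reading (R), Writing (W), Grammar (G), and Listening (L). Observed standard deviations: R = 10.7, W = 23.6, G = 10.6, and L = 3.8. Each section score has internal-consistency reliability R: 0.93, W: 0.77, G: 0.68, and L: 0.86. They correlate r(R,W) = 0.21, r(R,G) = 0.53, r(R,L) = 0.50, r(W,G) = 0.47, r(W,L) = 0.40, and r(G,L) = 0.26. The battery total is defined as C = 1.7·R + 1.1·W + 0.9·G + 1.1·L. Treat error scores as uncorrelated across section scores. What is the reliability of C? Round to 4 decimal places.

Var(C) = 1.7²·10.7² + 1.1²·23.6² + 0.9²·10.6² + 1.1²·3.8² + 2·[1.87·10.7·23.6·0.21 + 1.53·10.7·10.6·0.53 + 1.87·10.7·3.8·0.50 + 0.99·23.6·10.6·0.47 + 1.21·23.6·3.8·0.40 + 0.99·10.6·3.8·0.26] = 1113.28 + 798.653 = 1911.93.
Because errors are independent across components, Cov(Tᵢ,Tⱼ) = Cov(Xᵢ,Xⱼ); the off-diagonal part of the true-score variance is the same as above.
True-score variance = [1.7²·10.7²·0.93 + 1.1²·23.6²·0.77 + 0.9²·10.6²·0.68 + 1.1²·3.8²·0.86] + 798.653 = 903.549 + 798.653 = 1702.2.
Reliability = 1702.2 / 1911.93 = 0.8903.

0.8903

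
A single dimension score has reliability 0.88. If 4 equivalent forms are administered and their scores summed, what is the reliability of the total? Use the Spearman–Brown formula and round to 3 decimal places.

0.967

ρ_k = kρ / (1 + (k−1)ρ) = 4·0.88 / (1 + 3·0.88) = 3.520 / 3.640 = 0.967.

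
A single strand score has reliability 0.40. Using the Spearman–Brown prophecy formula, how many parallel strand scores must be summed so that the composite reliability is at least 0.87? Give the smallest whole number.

11

k ≥ ρ*(1−ρ₁)/(ρ₁(1−ρ*)) = 0.87·0.60 / (0.40·0.13) = 10.038.
Smallest integer k = 11.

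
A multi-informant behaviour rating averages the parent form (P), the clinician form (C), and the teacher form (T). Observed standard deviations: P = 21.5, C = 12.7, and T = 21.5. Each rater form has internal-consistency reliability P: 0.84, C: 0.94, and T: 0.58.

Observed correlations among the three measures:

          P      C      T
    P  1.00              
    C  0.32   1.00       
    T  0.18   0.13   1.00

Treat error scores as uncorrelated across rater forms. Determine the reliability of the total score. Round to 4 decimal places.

Var(P+C+T) = 21.5² + 12.7² + 21.5² + 2·[21.5·12.7·0.32 + 21.5·21.5·0.18 + 12.7·21.5·0.13] = 1085.79 + 412.155 = 1497.94.
Under uncorrelated errors the observed covariances equal the true-score covariances, so only the own-variance terms attenuate.
True-score variance = [21.5²·0.84 + 12.7²·0.94 + 21.5²·0.58] + 412.155 = 808.008 + 412.155 = 1220.16.
Reliability = 1220.16 / 1497.94 = 0.8146.

0.8146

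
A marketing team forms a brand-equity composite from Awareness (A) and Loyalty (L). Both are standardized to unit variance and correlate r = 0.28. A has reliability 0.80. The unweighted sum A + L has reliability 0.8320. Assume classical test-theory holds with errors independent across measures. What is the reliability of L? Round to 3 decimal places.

Var(A+L) = 2 + 2·0.28 = 2.560.
True-score variance = ρ_A + ρ_L + 2·0.28, so 0.8320 = (0.80 + ρ_L + 0.56) / 2.560.
ρ_L = 0.8320·2.560 − 0.80 − 0.56 = 0.770.

0.770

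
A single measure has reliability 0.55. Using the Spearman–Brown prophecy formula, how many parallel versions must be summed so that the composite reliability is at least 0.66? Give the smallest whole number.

2

k ≥ ρ*(1−ρ₁)/(ρ₁(1−ρ*)) = 0.66·0.45 / (0.55·0.34) = 1.588.
Smallest integer k = 2.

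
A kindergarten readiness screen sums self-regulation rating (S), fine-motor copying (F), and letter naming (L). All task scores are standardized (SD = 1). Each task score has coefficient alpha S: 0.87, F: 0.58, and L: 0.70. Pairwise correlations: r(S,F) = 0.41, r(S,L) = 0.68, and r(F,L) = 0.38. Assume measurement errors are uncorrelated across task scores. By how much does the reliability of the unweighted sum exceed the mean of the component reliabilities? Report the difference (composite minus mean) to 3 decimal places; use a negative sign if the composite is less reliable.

Var(sum) = 3 + 2.94 = 5.94; true-score variance = 2.15 + 2.94 = 5.09; composite reliability = 0.8569.
Mean component reliability = 0.7167.
Difference = 0.8569 − 0.7167 = 0.140.

0.140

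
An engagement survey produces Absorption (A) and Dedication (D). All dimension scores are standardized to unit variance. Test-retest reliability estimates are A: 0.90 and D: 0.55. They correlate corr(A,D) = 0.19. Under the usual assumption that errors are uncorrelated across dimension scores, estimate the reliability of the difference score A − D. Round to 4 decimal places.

Var(A−D) = 1 + 1 − 2·0.19 = 2 − 0.38 = 1.62.
Under uncorrelated errors the observed covariances equal the true-score covariances, so only the own-variance terms attenuate.
True-score variance = [0.90 + 0.55] − 0.38 = 1.45 − 0.38 = 1.07.
Reliability = 1.07 / 1.62 = 0.6605.

0.6605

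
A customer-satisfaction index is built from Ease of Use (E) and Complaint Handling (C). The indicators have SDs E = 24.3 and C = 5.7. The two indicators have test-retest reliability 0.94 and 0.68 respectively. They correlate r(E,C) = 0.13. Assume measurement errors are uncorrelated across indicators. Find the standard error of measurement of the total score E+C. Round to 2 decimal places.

Var(total) = 622.98 + 36.0126 = 658.993.
True-score variance = 577.154 + 36.0126 = 613.166, so reliability = 0.9305.
Error variance = 658.993 − 613.166 = 45.8262; SEM = √45.8262 = 6.77.

6.77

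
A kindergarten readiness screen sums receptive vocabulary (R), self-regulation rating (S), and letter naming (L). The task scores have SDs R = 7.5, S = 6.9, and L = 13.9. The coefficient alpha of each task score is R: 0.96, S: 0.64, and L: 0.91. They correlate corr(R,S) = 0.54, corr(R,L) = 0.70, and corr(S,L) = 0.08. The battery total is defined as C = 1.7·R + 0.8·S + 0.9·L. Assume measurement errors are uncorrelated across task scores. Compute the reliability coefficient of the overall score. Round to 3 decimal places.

0.952

Var(C) = 1.7²·7.5² + 0.8²·6.9² + 0.9²·13.9² + 2·[1.36·7.5·6.9·0.54 + 1.53·7.5·13.9·0.70 + 0.72·6.9·13.9·0.08] = 349.533 + 310.363 = 659.896.
Because errors are independent across components, Cov(Tᵢ,Tⱼ) = Cov(Xᵢ,Xⱼ); the off-diagonal part of the true-score variance is the same as above.
True-score variance = [1.7²·7.5²·0.96 + 0.8²·6.9²·0.64 + 0.9²·13.9²·0.91] + 310.363 = 317.976 + 310.363 = 628.339.
Reliability = 628.339 / 659.896 = 0.952.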